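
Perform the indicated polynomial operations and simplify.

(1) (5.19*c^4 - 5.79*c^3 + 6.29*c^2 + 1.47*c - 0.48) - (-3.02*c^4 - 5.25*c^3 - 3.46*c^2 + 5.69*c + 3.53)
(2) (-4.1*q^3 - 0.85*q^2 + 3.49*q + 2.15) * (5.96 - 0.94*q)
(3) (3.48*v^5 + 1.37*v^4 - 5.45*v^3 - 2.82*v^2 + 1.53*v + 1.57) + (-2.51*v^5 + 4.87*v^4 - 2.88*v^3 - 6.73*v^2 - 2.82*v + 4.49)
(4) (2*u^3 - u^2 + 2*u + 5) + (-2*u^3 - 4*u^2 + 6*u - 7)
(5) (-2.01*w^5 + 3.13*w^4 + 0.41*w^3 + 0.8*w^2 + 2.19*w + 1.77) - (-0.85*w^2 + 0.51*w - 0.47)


(1) = 8.21*c^4 - 0.54*c^3 + 9.75*c^2 - 4.22*c - 4.01
(2) = 3.854*q^4 - 23.637*q^3 - 8.3466*q^2 + 18.7794*q + 12.814
(3) = 0.97*v^5 + 6.24*v^4 - 8.33*v^3 - 9.55*v^2 - 1.29*v + 6.06
(4) = -5*u^2 + 8*u - 2
(5) = -2.01*w^5 + 3.13*w^4 + 0.41*w^3 + 1.65*w^2 + 1.68*w + 2.24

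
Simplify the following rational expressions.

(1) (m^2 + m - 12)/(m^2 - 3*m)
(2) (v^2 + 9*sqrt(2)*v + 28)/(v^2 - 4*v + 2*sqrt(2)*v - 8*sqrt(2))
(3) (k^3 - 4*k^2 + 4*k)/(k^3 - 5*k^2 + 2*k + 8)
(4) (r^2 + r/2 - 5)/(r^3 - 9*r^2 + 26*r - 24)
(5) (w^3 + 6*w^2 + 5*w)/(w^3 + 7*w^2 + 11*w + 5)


(1) = (m + 4)/m
(2) = (v + 7*sqrt(2))/(v - 4)
(3) = (k^2 - 2*k)/(k^2 - 3*k - 4)
(4) = (2*r + 5)/(2*r^2 - 14*r + 24)
(5) = w/(w + 1)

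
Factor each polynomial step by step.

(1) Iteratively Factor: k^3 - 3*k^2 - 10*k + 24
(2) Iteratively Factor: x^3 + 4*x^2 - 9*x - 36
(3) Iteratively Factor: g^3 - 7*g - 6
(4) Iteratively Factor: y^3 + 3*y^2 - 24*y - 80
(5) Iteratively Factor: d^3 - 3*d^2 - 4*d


(1) = (k - 2)*(k^2 - k - 12) = (k - 4)*(k - 2)*(k + 3)
(2) = (x + 3)*(x^2 + x - 12) = (x - 3)*(x + 3)*(x + 4)
(3) = (g + 1)*(g^2 - g - 6) = (g - 3)*(g + 1)*(g + 2)
(4) = (y - 5)*(y^2 + 8*y + 16) = (y - 5)*(y + 4)*(y + 4)
(5) = (d - 4)*(d^2 + d) = d*(d - 4)*(d + 1)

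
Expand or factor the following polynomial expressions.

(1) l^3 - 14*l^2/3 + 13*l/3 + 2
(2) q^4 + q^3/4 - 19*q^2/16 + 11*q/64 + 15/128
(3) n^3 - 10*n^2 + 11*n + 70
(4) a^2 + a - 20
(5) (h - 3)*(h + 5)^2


(1) = (l - 3)*(l - 2)*(l + 1/3)
(2) = (q - 3/4)*(q - 1/2)*(q + 1/4)*(q + 5/4)
(3) = (n - 7)*(n - 5)*(n + 2)
(4) = (a - 4)*(a + 5)
(5) = h^3 + 7*h^2 - 5*h - 75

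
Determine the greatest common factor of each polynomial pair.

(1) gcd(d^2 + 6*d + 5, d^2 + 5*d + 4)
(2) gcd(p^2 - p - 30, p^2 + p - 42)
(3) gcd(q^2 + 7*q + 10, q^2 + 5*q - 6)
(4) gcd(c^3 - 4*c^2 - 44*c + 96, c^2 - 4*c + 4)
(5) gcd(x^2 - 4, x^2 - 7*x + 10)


(1) = gcd((d + 1)*(d + 5), (d + 1)*(d + 4)) = d + 1
(2) = gcd((p - 6)*(p + 5), (p - 6)*(p + 7)) = p - 6
(3) = 1
(4) = c - 2
(5) = gcd((x - 2)*(x + 2), (x - 5)*(x - 2)) = x - 2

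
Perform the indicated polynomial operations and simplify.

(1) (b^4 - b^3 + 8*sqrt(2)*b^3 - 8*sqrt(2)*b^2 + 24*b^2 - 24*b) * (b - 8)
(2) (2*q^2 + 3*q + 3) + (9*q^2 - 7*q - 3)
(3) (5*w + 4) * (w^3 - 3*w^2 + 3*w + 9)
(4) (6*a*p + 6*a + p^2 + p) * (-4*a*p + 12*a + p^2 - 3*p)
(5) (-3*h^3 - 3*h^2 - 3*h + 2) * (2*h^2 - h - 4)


(1) = b^5 - 9*b^4 + 8*sqrt(2)*b^4 - 72*sqrt(2)*b^3 + 32*b^3 - 216*b^2 + 64*sqrt(2)*b^2 + 192*b
(2) = 11*q^2 - 4*q
(3) = 5*w^4 - 11*w^3 + 3*w^2 + 57*w + 36
(4) = -24*a^2*p^2 + 48*a^2*p + 72*a^2 + 2*a*p^3 - 4*a*p^2 - 6*a*p + p^4 - 2*p^3 - 3*p^2
(5) = -6*h^5 - 3*h^4 + 9*h^3 + 19*h^2 + 10*h - 8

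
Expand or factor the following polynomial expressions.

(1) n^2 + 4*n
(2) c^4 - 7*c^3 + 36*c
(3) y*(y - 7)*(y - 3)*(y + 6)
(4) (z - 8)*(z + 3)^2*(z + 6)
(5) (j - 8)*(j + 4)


(1) = n*(n + 4)
(2) = c*(c - 6)*(c - 3)*(c + 2)
(3) = y^4 - 4*y^3 - 39*y^2 + 126*y
(4) = z^4 + 4*z^3 - 51*z^2 - 306*z - 432
(5) = j^2 - 4*j - 32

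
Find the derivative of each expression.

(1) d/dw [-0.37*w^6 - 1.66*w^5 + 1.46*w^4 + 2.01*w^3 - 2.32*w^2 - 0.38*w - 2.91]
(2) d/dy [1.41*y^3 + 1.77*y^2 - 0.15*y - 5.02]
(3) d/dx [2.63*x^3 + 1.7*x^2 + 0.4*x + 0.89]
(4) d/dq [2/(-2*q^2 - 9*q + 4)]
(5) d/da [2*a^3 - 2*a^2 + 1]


(1) = -2.22*w^5 - 8.3*w^4 + 5.84*w^3 + 6.03*w^2 - 4.64*w - 0.38
(2) = 4.23*y^2 + 3.54*y - 0.15
(3) = 7.89*x^2 + 3.4*x + 0.4
(4) = 2*(4*q + 9)/(2*q^2 + 9*q - 4)^2
(5) = 2*a*(3*a - 2)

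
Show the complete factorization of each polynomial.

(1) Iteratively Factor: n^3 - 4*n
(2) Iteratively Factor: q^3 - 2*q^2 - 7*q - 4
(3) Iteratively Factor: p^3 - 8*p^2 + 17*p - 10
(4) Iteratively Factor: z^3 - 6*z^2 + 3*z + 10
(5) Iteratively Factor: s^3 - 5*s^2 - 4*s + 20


(1) = (n)*(n^2 - 4) = n*(n + 2)*(n - 2)
(2) = (q + 1)*(q^2 - 3*q - 4) = (q - 4)*(q + 1)*(q + 1)
(3) = (p - 1)*(p^2 - 7*p + 10) = (p - 2)*(p - 1)*(p - 5)
(4) = (z - 2)*(z^2 - 4*z - 5) = (z - 5)*(z - 2)*(z + 1)
(5) = (s + 2)*(s^2 - 7*s + 10) = (s - 2)*(s + 2)*(s - 5)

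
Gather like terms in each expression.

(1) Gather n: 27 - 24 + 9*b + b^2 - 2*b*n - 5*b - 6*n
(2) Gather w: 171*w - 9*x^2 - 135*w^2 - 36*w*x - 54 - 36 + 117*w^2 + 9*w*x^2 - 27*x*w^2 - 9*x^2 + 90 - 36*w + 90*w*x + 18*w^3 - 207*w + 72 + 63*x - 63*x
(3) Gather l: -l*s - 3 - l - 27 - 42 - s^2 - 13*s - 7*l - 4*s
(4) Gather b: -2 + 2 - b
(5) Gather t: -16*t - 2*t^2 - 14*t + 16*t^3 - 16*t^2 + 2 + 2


(1) = b^2 + 4*b + n*(-2*b - 6) + 3
(2) = 18*w^3 + w^2*(-27*x - 18) + w*(9*x^2 + 54*x - 72) - 18*x^2 + 72
(3) = l*(-s - 8) - s^2 - 17*s - 72
(4) = -b
(5) = 16*t^3 - 18*t^2 - 30*t + 4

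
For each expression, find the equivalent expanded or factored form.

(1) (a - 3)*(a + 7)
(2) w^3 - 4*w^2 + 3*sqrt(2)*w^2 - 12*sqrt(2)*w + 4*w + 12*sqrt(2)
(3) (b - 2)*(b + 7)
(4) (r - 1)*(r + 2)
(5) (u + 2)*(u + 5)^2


(1) = a^2 + 4*a - 21
(2) = (w - 2)^2*(w + 3*sqrt(2))
(3) = b^2 + 5*b - 14
(4) = r^2 + r - 2
(5) = u^3 + 12*u^2 + 45*u + 50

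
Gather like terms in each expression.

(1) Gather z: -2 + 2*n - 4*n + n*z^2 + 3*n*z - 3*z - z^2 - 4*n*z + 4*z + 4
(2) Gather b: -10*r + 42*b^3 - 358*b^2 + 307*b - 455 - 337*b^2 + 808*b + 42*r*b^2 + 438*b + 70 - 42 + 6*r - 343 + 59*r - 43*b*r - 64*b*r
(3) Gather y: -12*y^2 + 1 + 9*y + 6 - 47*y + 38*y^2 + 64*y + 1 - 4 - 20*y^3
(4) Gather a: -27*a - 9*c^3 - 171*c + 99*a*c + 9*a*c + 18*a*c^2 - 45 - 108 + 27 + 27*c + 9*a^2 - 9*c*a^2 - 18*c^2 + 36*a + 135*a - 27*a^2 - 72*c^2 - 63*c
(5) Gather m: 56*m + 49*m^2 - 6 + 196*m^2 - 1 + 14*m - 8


(1) = -2*n + z^2*(n - 1) + z*(1 - n) + 2
(2) = 42*b^3 + b^2*(42*r - 695) + b*(1553 - 107*r) + 55*r - 770
(3) = -20*y^3 + 26*y^2 + 26*y + 4
(4) = a^2*(-9*c - 18) + a*(18*c^2 + 108*c + 144) - 9*c^3 - 90*c^2 - 207*c - 126
(5) = 245*m^2 + 70*m - 15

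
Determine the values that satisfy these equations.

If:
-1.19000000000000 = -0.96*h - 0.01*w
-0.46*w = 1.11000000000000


Then:
h = 1.26
w = -2.41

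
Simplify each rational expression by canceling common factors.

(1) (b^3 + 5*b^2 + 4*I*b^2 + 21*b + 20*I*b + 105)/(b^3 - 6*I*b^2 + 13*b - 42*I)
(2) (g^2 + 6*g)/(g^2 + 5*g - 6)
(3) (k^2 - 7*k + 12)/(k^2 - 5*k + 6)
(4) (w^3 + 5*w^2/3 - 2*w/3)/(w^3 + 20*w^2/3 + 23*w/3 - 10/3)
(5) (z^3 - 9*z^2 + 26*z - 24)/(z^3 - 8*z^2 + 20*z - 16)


(1) = (b^3 + b^2*(5 + 4*I) + b*(21 + 20*I) + 105)/(b^3 - 6*I*b^2 + 13*b - 42*I)
(2) = g/(g - 1)
(3) = (k - 4)/(k - 2)
(4) = w/(w + 5)
(5) = (z - 3)/(z - 2)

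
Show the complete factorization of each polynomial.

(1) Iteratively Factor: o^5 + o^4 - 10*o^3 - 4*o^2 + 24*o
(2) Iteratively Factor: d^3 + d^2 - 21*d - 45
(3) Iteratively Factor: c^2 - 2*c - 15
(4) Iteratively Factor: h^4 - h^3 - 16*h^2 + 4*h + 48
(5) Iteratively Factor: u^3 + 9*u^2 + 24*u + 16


(1) = (o - 2)*(o^4 + 3*o^3 - 4*o^2 - 12*o) = o*(o - 2)*(o^3 + 3*o^2 - 4*o - 12) = o*(o - 2)*(o + 3)*(o^2 - 4) = o*(o - 2)^2*(o + 3)*(o + 2)
(2) = (d - 5)*(d^2 + 6*d + 9) = (d - 5)*(d + 3)*(d + 3)
(3) = (c + 3)*(c - 5)
(4) = (h + 2)*(h^3 - 3*h^2 - 10*h + 24) = (h + 2)*(h + 3)*(h^2 - 6*h + 8) = (h - 4)*(h + 2)*(h + 3)*(h - 2)
(5) = (u + 1)*(u^2 + 8*u + 16) = (u + 1)*(u + 4)*(u + 4)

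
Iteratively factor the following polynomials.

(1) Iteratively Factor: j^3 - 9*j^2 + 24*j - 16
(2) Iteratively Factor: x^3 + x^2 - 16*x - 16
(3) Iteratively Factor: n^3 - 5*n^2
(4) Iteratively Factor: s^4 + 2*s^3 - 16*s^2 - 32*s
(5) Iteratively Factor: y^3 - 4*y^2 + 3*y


(1) = (j - 1)*(j^2 - 8*j + 16) = (j - 4)*(j - 1)*(j - 4)
(2) = (x - 4)*(x^2 + 5*x + 4) = (x - 4)*(x + 1)*(x + 4)
(3) = (n)*(n^2 - 5*n) = n*(n - 5)*(n)
(4) = (s)*(s^3 + 2*s^2 - 16*s - 32) = s*(s + 2)*(s^2 - 16) = s*(s - 4)*(s + 2)*(s + 4)
(5) = (y)*(y^2 - 4*y + 3) = y*(y - 1)*(y - 3)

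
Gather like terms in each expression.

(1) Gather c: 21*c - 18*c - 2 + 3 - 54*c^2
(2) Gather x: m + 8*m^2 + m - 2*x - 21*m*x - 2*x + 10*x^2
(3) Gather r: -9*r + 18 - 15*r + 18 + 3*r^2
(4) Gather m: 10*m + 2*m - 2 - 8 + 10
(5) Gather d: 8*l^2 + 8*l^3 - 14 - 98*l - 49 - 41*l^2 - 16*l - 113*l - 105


(1) = -54*c^2 + 3*c + 1
(2) = 8*m^2 + 2*m + 10*x^2 + x*(-21*m - 4)
(3) = 3*r^2 - 24*r + 36
(4) = 12*m
(5) = 8*l^3 - 33*l^2 - 227*l - 168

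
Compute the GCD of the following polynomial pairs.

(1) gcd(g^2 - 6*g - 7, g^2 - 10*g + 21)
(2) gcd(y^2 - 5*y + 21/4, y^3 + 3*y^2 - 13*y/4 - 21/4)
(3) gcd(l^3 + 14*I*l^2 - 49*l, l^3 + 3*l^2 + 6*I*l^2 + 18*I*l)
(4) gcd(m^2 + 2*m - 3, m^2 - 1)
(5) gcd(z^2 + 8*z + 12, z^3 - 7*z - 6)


(1) = g - 7
(2) = gcd((y - 7/2)*(y - 3/2), (y - 3/2)*(y + 1)*(y + 7/2)) = y - 3/2
(3) = l
(4) = gcd((m - 1)*(m + 3), (m - 1)*(m + 1)) = m - 1
(5) = z + 2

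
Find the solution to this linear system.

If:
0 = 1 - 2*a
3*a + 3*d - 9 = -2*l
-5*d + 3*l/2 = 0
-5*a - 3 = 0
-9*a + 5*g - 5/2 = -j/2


Then:
No Solution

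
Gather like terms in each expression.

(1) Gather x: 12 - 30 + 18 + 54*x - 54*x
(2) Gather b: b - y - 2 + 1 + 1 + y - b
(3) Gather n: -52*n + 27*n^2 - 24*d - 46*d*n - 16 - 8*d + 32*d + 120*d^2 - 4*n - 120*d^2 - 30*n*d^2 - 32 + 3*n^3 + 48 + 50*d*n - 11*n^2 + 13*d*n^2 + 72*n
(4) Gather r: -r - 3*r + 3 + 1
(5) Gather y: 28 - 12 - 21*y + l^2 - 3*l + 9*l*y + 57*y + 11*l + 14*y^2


(1) = 0
(2) = 0
(3) = 3*n^3 + n^2*(13*d + 16) + n*(-30*d^2 + 4*d + 16)
(4) = 4 - 4*r
(5) = l^2 + 8*l + 14*y^2 + y*(9*l + 36) + 16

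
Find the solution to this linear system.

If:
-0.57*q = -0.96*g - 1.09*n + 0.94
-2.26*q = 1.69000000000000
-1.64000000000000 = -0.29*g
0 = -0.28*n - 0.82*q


Then:
No Solution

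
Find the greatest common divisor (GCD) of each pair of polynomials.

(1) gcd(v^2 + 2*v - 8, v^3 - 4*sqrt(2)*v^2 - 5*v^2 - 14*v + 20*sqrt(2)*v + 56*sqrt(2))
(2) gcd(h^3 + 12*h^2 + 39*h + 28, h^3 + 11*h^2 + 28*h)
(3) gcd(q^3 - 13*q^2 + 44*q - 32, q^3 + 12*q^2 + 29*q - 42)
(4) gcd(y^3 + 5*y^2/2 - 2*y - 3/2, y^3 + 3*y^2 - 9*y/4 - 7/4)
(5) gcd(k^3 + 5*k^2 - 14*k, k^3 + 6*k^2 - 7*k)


(1) = 1
(2) = gcd((h + 1)*(h + 4)*(h + 7), h*(h + 4)*(h + 7)) = h^2 + 11*h + 28
(3) = q - 1
(4) = y^2 - y/2 - 1/2
(5) = gcd(k*(k - 2)*(k + 7), k*(k - 1)*(k + 7)) = k^2 + 7*k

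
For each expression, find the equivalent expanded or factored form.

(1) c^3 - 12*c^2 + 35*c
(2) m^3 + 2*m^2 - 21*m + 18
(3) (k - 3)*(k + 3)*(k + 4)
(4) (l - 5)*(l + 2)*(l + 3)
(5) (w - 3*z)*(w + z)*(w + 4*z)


(1) = c*(c - 7)*(c - 5)
(2) = (m - 3)*(m - 1)*(m + 6)
(3) = k^3 + 4*k^2 - 9*k - 36
(4) = l^3 - 19*l - 30
(5) = w^3 + 2*w^2*z - 11*w*z^2 - 12*z^3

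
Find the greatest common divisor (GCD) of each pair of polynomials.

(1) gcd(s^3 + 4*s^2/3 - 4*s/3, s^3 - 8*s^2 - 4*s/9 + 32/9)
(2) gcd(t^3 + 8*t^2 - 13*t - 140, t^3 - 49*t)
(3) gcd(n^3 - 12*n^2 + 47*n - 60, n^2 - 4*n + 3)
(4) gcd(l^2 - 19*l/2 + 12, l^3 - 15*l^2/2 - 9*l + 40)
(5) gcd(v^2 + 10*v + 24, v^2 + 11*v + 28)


(1) = gcd(s*(s - 2/3)*(s + 2), (s - 8)*(s - 2/3)*(s + 2/3)) = s - 2/3
(2) = t + 7
(3) = gcd((n - 5)*(n - 4)*(n - 3), (n - 3)*(n - 1)) = n - 3
(4) = gcd((l - 8)*(l - 3/2), (l - 8)*(l - 2)*(l + 5/2)) = l - 8
(5) = v + 4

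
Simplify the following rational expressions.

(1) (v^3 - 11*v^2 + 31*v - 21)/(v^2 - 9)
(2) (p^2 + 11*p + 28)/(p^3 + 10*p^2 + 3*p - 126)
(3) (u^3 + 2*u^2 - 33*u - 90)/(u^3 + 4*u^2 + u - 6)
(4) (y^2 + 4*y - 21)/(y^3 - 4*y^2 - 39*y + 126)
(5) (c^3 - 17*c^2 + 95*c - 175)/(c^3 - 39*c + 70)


(1) = (v^2 - 8*v + 7)/(v + 3)
(2) = (p + 4)/(p^2 + 3*p - 18)
(3) = (u^2 - u - 30)/(u^2 + u - 2)
(4) = (y + 7)/(y^2 - y - 42)
(5) = (c^2 - 12*c + 35)/(c^2 + 5*c - 14)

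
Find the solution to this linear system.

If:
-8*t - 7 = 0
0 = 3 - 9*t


Then:
No Solution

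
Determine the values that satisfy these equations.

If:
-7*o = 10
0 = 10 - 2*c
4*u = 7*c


Then:
c = 5
o = -10/7
u = 35/4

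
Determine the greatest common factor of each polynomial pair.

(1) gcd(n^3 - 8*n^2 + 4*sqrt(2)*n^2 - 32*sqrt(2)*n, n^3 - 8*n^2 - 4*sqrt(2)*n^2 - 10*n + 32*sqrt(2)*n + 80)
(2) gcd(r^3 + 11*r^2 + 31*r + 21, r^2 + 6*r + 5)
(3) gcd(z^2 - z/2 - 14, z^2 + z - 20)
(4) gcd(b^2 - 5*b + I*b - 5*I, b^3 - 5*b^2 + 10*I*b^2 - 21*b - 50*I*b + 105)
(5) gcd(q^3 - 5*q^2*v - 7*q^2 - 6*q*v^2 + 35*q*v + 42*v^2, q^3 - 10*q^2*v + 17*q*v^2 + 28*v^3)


(1) = gcd(n*(n - 8)*(n + 4*sqrt(2)), (n - 8)*(n - 5*sqrt(2))*(n + sqrt(2))) = n - 8
(2) = gcd((r + 1)*(r + 3)*(r + 7), (r + 1)*(r + 5)) = r + 1
(3) = z - 4
(4) = gcd((b - 5)*(b + I), (b - 5)*(b + 3*I)*(b + 7*I)) = b - 5
(5) = q + v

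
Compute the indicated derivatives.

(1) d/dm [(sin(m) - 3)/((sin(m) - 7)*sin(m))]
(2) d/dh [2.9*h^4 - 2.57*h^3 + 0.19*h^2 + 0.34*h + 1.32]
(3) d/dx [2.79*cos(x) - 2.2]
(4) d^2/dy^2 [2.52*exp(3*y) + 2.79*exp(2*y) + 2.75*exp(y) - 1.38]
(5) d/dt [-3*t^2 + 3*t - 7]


(1) = (-cos(m) + 6/tan(m) - 21*cos(m)/sin(m)^2)/(sin(m) - 7)^2
(2) = 11.6*h^3 - 7.71*h^2 + 0.38*h + 0.34
(3) = -2.79*sin(x)
(4) = (22.68*exp(2*y) + 11.16*exp(y) + 2.75)*exp(y)
(5) = 3 - 6*t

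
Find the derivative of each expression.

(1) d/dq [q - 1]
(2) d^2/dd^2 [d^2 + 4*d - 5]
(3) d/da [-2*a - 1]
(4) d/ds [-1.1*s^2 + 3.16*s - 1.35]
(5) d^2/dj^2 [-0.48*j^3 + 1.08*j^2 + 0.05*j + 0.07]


(1) = 1
(2) = 2
(3) = -2
(4) = 3.16 - 2.2*s
(5) = 2.16 - 2.88*j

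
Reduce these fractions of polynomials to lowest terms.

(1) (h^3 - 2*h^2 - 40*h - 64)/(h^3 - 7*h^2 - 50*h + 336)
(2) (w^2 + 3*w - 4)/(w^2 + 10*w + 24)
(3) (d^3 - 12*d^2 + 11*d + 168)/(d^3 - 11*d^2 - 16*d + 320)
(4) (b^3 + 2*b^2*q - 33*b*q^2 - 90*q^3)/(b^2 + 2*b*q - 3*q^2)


(1) = (h^2 + 6*h + 8)/(h^2 + h - 42)
(2) = (w - 1)/(w + 6)
(3) = (d^2 - 4*d - 21)/(d^2 - 3*d - 40)
(4) = (-b^2 + b*q + 30*q^2)/(-b + q)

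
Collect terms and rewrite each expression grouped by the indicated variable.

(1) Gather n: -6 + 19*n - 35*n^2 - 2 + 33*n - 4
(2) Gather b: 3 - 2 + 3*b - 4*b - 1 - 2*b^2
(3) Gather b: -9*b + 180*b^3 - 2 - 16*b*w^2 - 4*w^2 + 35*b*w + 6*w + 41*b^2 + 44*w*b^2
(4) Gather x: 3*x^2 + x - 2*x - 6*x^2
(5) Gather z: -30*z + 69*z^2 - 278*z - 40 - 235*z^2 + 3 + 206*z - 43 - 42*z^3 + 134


(1) = -35*n^2 + 52*n - 12
(2) = -2*b^2 - b
(3) = 180*b^3 + b^2*(44*w + 41) + b*(-16*w^2 + 35*w - 9) - 4*w^2 + 6*w - 2
(4) = -3*x^2 - x
(5) = -42*z^3 - 166*z^2 - 102*z + 54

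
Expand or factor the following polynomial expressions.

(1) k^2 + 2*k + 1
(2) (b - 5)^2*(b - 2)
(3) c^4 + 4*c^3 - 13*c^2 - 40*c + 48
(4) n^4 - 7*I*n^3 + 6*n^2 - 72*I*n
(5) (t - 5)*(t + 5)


(1) = (k + 1)^2
(2) = b^3 - 12*b^2 + 45*b - 50
(3) = (c - 3)*(c - 1)*(c + 4)^2
(4) = n*(n - 6*I)*(n - 4*I)*(n + 3*I)
(5) = t^2 - 25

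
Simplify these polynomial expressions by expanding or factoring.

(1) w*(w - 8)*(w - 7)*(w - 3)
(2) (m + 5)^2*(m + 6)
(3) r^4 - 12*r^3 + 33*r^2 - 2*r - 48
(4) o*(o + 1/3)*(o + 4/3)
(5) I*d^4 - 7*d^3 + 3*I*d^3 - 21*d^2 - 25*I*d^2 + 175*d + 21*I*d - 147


(1) = w^4 - 18*w^3 + 101*w^2 - 168*w
(2) = m^3 + 16*m^2 + 85*m + 150
(3) = (r - 8)*(r - 3)*(r - 2)*(r + 1)
(4) = o^3 + 5*o^2/3 + 4*o/9
(5) = (d - 3)*(d + 7)*(d + 7*I)*(I*d - I)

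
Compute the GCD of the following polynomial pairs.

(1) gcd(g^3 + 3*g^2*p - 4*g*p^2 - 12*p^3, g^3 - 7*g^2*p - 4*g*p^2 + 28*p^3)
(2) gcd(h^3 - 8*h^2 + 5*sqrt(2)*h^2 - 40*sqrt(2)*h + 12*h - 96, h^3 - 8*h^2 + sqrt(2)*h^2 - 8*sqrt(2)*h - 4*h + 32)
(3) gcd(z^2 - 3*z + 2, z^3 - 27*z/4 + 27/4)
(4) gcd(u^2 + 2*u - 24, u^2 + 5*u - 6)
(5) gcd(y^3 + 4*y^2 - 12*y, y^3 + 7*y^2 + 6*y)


(1) = gcd((g - 2*p)*(g + 2*p)*(g + 3*p), (g - 7*p)*(g - 2*p)*(g + 2*p)) = -g^2 + 4*p^2
(2) = h^2 + h*(-8 + 2*sqrt(2)) - 16*sqrt(2)
(3) = gcd((z - 2)*(z - 1), (z - 3/2)^2*(z + 3)) = 1
(4) = u + 6
(5) = gcd(y*(y - 2)*(y + 6), y*(y + 1)*(y + 6)) = y^2 + 6*y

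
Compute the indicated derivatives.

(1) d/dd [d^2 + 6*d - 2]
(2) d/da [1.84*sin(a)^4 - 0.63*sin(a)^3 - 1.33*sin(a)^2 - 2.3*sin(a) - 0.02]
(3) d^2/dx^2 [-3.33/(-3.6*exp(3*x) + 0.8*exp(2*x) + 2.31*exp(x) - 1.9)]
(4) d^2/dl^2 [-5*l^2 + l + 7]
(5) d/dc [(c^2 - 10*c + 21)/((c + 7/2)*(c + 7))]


(1) = 2*d + 6
(2) = (7.36*sin(a)^3 - 1.89*sin(a)^2 - 2.66*sin(a) - 2.3)*cos(a)
(3) = ((-107.892*exp(2*x) + 10.656*exp(x) + 7.6923)*(3.6*exp(3*x) - 0.8*exp(2*x) - 2.31*exp(x) + 1.9) + 3.33*(-21.6*exp(2*x) + 3.2*exp(x) + 4.62)*(-10.8*exp(2*x) + 1.6*exp(x) + 2.31)*exp(x))*exp(x)/(3.6*exp(3*x) - 0.8*exp(2*x) - 2.31*exp(x) + 1.9)^3
(4) = -10
(5) = 2*(41*c^2 + 14*c - 931)/(4*c^4 + 84*c^3 + 637*c^2 + 2058*c + 2401)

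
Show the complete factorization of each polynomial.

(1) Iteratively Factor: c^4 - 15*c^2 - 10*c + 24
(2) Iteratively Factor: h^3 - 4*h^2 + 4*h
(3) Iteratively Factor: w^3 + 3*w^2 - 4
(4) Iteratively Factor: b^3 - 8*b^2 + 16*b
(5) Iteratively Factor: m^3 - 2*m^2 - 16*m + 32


(1) = (c + 3)*(c^3 - 3*c^2 - 6*c + 8) = (c - 1)*(c + 3)*(c^2 - 2*c - 8) = (c - 4)*(c - 1)*(c + 3)*(c + 2)
(2) = (h)*(h^2 - 4*h + 4) = h*(h - 2)*(h - 2)
(3) = (w + 2)*(w^2 + w - 2) = (w - 1)*(w + 2)*(w + 2)
(4) = (b - 4)*(b^2 - 4*b) = (b - 4)^2*(b)
(5) = (m + 4)*(m^2 - 6*m + 8) = (m - 4)*(m + 4)*(m - 2)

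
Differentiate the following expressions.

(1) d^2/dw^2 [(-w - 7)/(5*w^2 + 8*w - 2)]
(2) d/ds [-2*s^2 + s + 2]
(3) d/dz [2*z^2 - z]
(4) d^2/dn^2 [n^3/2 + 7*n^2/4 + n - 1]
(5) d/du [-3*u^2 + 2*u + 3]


(1) = 2*(-4*(w + 7)*(5*w + 4)^2 + (15*w + 43)*(5*w^2 + 8*w - 2))/(5*w^2 + 8*w - 2)^3
(2) = 1 - 4*s
(3) = 4*z - 1
(4) = 3*n + 7/2
(5) = 2 - 6*u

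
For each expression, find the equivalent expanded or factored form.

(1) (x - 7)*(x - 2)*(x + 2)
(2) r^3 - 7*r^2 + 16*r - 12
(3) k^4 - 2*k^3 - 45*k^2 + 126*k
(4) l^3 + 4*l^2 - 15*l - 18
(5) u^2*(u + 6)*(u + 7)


(1) = x^3 - 7*x^2 - 4*x + 28
(2) = (r - 3)*(r - 2)^2
(3) = k*(k - 6)*(k - 3)*(k + 7)
(4) = (l - 3)*(l + 1)*(l + 6)
(5) = u^4 + 13*u^3 + 42*u^2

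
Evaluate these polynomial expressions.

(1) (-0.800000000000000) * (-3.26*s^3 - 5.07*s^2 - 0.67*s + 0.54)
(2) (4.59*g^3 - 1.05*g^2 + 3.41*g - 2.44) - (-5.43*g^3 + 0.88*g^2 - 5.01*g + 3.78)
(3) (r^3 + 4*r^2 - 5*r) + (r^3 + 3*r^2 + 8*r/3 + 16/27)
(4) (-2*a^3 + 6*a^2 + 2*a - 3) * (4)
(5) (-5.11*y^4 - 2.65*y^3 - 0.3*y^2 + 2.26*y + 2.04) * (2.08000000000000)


(1) = 2.608*s^3 + 4.056*s^2 + 0.536*s - 0.432
(2) = 10.02*g^3 - 1.93*g^2 + 8.42*g - 6.22
(3) = 2*r^3 + 7*r^2 - 7*r/3 + 16/27
(4) = -8*a^3 + 24*a^2 + 8*a - 12
(5) = -10.6288*y^4 - 5.512*y^3 - 0.624*y^2 + 4.7008*y + 4.2432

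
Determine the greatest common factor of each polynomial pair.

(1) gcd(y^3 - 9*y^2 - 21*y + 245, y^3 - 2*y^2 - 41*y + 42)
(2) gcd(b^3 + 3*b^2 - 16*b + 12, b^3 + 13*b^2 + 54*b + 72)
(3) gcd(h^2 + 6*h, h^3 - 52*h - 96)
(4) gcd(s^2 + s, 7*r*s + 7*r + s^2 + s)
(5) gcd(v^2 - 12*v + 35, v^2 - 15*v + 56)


(1) = gcd((y - 7)^2*(y + 5), (y - 7)*(y - 1)*(y + 6)) = y - 7
(2) = gcd((b - 2)*(b - 1)*(b + 6), (b + 3)*(b + 4)*(b + 6)) = b + 6
(3) = gcd(h*(h + 6), (h - 8)*(h + 2)*(h + 6)) = h + 6
(4) = s + 1
(5) = gcd((v - 7)*(v - 5), (v - 8)*(v - 7)) = v - 7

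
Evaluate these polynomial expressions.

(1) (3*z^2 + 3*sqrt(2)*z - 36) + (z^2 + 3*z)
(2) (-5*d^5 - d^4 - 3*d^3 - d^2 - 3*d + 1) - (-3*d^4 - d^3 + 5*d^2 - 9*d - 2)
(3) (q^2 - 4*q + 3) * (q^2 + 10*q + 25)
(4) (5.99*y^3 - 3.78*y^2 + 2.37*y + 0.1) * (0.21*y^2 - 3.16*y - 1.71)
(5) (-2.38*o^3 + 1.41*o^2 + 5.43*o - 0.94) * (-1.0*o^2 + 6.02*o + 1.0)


(1) = 4*z^2 + 3*z + 3*sqrt(2)*z - 36
(2) = -5*d^5 + 2*d^4 - 2*d^3 - 6*d^2 + 6*d + 3
(3) = q^4 + 6*q^3 - 12*q^2 - 70*q + 75
(4) = 1.2579*y^5 - 19.7222*y^4 + 2.1996*y^3 - 1.0044*y^2 - 4.3687*y - 0.171
(5) = 2.38*o^5 - 15.7376*o^4 + 0.6782*o^3 + 35.0386*o^2 - 0.2288*o - 0.94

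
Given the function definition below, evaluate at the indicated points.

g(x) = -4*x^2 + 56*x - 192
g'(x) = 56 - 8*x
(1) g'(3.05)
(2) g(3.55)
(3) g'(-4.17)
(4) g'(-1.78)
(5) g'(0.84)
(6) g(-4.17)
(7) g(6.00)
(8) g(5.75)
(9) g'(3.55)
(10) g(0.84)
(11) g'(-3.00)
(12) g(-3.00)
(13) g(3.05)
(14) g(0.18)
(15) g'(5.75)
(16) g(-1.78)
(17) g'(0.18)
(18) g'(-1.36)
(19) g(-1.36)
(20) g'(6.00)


(1) = 31.60
(2) = -43.61
(3) = 89.36
(4) = 70.24
(5) = 49.28
(6) = -495.08
(7) = 0.00
(8) = -2.25
(9) = 27.60
(10) = -147.78
(11) = 80.00
(12) = -396.00
(13) = -58.41
(14) = -182.05
(15) = 10.00
(16) = -304.35
(17) = 54.56
(18) = 66.88
(19) = -275.56
(20) = 8.00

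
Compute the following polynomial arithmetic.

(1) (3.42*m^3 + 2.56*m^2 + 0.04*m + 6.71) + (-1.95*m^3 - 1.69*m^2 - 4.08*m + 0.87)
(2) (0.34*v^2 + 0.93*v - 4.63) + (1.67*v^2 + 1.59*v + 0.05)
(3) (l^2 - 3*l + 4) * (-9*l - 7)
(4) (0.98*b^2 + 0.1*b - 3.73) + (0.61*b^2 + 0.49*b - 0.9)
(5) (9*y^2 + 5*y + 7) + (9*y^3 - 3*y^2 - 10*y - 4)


(1) = 1.47*m^3 + 0.87*m^2 - 4.04*m + 7.58
(2) = 2.01*v^2 + 2.52*v - 4.58
(3) = -9*l^3 + 20*l^2 - 15*l - 28
(4) = 1.59*b^2 + 0.59*b - 4.63
(5) = 9*y^3 + 6*y^2 - 5*y + 3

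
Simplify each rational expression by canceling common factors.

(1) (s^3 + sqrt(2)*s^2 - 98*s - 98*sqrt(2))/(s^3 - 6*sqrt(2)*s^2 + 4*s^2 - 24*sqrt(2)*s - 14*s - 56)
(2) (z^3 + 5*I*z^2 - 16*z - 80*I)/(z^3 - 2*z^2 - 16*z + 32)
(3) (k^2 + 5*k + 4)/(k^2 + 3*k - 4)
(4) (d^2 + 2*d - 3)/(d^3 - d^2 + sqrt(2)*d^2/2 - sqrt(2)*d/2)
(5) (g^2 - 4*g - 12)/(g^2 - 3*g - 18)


(1) = (s + 7*sqrt(2))/(s + 4)
(2) = (z + 5*I)/(z - 2)
(3) = (k + 1)/(k - 1)
(4) = (2*d + 6)/(2*d^2 + sqrt(2)*d)
(5) = (g + 2)/(g + 3)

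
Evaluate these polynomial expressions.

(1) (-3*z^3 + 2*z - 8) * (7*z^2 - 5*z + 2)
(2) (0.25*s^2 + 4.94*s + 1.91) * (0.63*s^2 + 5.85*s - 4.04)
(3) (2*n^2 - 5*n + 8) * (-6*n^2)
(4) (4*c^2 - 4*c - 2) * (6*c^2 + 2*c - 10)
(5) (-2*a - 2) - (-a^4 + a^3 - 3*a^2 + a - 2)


(1) = -21*z^5 + 15*z^4 + 8*z^3 - 66*z^2 + 44*z - 16
(2) = 0.1575*s^4 + 4.5747*s^3 + 29.0923*s^2 - 8.7841*s - 7.7164
(3) = -12*n^4 + 30*n^3 - 48*n^2
(4) = 24*c^4 - 16*c^3 - 60*c^2 + 36*c + 20
(5) = a^4 - a^3 + 3*a^2 - 3*a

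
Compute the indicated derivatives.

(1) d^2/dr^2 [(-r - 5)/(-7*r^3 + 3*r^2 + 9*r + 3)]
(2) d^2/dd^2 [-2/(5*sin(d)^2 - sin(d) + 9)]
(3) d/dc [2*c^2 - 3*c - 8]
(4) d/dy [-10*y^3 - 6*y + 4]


(1) = 6*(-3*(r + 5)*(-7*r^2 + 2*r + 3)^2 + (-7*r^2 + 2*r - (r + 5)*(7*r - 1) + 3)*(-7*r^3 + 3*r^2 + 9*r + 3))/(-7*r^3 + 3*r^2 + 9*r + 3)^3
(2) = 2*(100*sin(d)^4 - 15*sin(d)^3 - 329*sin(d)^2 + 39*sin(d) + 88)/(5*sin(d)^2 - sin(d) + 9)^3
(3) = 4*c - 3
(4) = -30*y^2 - 6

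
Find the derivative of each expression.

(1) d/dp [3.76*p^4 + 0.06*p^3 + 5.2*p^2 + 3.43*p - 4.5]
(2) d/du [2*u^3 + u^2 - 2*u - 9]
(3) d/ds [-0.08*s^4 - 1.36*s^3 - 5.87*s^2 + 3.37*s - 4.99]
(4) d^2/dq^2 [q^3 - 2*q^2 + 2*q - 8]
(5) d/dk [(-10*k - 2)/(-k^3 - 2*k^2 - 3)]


(1) = 15.04*p^3 + 0.18*p^2 + 10.4*p + 3.43
(2) = 6*u^2 + 2*u - 2
(3) = -0.32*s^3 - 4.08*s^2 - 11.74*s + 3.37
(4) = 6*q - 4
(5) = 2*(5*k^3 + 10*k^2 - k*(3*k + 4)*(5*k + 1) + 15)/(k^3 + 2*k^2 + 3)^2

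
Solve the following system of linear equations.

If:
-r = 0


Then:
r = 0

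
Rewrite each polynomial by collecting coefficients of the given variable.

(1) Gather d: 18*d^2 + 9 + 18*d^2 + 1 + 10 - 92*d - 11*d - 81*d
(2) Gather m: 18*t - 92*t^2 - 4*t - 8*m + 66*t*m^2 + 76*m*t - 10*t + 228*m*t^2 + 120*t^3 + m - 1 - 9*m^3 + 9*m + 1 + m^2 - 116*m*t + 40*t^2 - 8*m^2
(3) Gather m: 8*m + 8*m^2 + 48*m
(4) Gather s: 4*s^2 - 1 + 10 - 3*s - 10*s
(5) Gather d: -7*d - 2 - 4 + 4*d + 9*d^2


(1) = 36*d^2 - 184*d + 20
(2) = -9*m^3 + m^2*(66*t - 7) + m*(228*t^2 - 40*t + 2) + 120*t^3 - 52*t^2 + 4*t
(3) = 8*m^2 + 56*m
(4) = 4*s^2 - 13*s + 9
(5) = 9*d^2 - 3*d - 6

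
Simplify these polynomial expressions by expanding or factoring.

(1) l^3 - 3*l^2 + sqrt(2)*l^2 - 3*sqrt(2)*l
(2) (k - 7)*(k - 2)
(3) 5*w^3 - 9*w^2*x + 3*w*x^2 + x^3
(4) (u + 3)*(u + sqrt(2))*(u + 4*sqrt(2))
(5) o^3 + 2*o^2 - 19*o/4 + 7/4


(1) = l*(l - 3)*(l + sqrt(2))
(2) = k^2 - 9*k + 14
(3) = (-w + x)^2*(5*w + x)
(4) = u^3 + 3*u^2 + 5*sqrt(2)*u^2 + 8*u + 15*sqrt(2)*u + 24
(5) = (o - 1)*(o - 1/2)*(o + 7/2)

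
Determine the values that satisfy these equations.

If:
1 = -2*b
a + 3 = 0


Then:
a = -3
b = -1/2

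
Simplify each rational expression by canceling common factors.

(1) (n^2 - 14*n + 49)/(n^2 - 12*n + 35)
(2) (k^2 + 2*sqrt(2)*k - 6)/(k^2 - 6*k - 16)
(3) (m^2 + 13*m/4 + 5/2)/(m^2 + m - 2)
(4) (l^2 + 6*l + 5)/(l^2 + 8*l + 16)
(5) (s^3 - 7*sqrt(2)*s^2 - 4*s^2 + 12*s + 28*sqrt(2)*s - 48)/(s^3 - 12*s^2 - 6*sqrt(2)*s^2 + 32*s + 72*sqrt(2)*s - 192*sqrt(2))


(1) = (n - 7)/(n - 5)
(2) = (k^2 + 2*sqrt(2)*k - 6)/(k^2 - 6*k - 16)
(3) = (4*m + 5)/(4*m - 4)
(4) = (l^2 + 6*l + 5)/(l^2 + 8*l + 16)
(5) = (s - sqrt(2))/(s - 8)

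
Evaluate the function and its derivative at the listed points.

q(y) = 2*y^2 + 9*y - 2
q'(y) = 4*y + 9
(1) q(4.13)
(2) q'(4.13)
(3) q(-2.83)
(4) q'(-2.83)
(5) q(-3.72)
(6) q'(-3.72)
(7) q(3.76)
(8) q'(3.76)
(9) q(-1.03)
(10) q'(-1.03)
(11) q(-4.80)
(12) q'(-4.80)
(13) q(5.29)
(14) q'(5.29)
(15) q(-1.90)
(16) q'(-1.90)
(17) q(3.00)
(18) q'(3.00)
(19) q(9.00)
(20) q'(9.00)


(1) = 69.28
(2) = 25.52
(3) = -11.45
(4) = -2.32
(5) = -7.80
(6) = -5.88
(7) = 60.12
(8) = 24.04
(9) = -9.15
(10) = 4.88
(11) = 0.88
(12) = -10.20
(13) = 101.58
(14) = 30.16
(15) = -11.88
(16) = 1.40
(17) = 43.00
(18) = 21.00
(19) = 241.00
(20) = 45.00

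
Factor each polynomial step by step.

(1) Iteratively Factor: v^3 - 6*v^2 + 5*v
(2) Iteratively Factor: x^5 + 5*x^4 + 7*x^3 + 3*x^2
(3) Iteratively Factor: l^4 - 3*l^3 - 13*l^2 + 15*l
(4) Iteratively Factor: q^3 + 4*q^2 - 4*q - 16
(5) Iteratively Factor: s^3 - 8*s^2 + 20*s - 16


(1) = (v - 1)*(v^2 - 5*v) = v*(v - 1)*(v - 5)
(2) = (x + 1)*(x^4 + 4*x^3 + 3*x^2) = (x + 1)*(x + 3)*(x^3 + x^2) = x*(x + 1)*(x + 3)*(x^2 + x) = x*(x + 1)^2*(x + 3)*(x)
(3) = (l + 3)*(l^3 - 6*l^2 + 5*l) = (l - 1)*(l + 3)*(l^2 - 5*l) = (l - 5)*(l - 1)*(l + 3)*(l)
(4) = (q - 2)*(q^2 + 6*q + 8) = (q - 2)*(q + 2)*(q + 4)
(5) = (s - 4)*(s^2 - 4*s + 4) = (s - 4)*(s - 2)*(s - 2)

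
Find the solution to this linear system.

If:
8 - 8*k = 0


Then:
k = 1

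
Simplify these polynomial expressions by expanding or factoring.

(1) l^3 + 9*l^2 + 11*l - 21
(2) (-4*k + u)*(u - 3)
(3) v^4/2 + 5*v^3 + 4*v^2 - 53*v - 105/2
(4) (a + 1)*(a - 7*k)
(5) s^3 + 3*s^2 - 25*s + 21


(1) = (l - 1)*(l + 3)*(l + 7)
(2) = -4*k*u + 12*k + u^2 - 3*u
(3) = (v/2 + 1/2)*(v - 3)*(v + 5)*(v + 7)
(4) = a^2 - 7*a*k + a - 7*k
(5) = (s - 3)*(s - 1)*(s + 7)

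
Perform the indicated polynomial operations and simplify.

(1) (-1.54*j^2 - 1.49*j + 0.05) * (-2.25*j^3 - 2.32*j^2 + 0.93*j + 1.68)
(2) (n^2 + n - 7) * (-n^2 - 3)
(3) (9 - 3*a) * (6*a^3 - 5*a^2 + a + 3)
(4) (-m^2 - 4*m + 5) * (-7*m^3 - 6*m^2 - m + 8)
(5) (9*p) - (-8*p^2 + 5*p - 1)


(1) = 3.465*j^5 + 6.9253*j^4 + 1.9121*j^3 - 4.0889*j^2 - 2.4567*j + 0.084
(2) = -n^4 - n^3 + 4*n^2 - 3*n + 21
(3) = -18*a^4 + 69*a^3 - 48*a^2 + 27
(4) = 7*m^5 + 34*m^4 - 10*m^3 - 34*m^2 - 37*m + 40
(5) = 8*p^2 + 4*p + 1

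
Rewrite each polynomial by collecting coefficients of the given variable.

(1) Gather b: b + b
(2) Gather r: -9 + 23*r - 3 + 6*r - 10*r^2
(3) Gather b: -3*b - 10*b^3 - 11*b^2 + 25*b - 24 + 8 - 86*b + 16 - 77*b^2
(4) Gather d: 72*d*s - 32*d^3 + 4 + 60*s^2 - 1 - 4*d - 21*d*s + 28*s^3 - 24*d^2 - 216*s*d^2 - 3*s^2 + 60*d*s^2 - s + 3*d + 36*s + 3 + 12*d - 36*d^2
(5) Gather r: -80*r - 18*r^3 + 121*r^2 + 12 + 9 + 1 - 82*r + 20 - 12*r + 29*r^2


(1) = 2*b
(2) = -10*r^2 + 29*r - 12
(3) = -10*b^3 - 88*b^2 - 64*b
(4) = -32*d^3 + d^2*(-216*s - 60) + d*(60*s^2 + 51*s + 11) + 28*s^3 + 57*s^2 + 35*s + 6
(5) = -18*r^3 + 150*r^2 - 174*r + 42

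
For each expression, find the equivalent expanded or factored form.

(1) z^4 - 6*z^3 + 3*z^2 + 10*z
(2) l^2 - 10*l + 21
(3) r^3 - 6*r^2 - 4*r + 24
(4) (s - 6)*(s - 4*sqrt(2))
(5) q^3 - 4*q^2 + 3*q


(1) = z*(z - 5)*(z - 2)*(z + 1)
(2) = (l - 7)*(l - 3)
(3) = (r - 6)*(r - 2)*(r + 2)
(4) = s^2 - 6*s - 4*sqrt(2)*s + 24*sqrt(2)
(5) = q*(q - 3)*(q - 1)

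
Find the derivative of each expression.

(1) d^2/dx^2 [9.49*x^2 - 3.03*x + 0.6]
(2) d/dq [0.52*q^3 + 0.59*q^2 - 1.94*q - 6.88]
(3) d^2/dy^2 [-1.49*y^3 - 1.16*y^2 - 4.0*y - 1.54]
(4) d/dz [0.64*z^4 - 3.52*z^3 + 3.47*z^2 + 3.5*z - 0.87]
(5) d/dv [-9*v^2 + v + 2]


(1) = 18.9800000000000
(2) = 1.56*q^2 + 1.18*q - 1.94
(3) = -8.94*y - 2.32
(4) = 2.56*z^3 - 10.56*z^2 + 6.94*z + 3.5
(5) = 1 - 18*v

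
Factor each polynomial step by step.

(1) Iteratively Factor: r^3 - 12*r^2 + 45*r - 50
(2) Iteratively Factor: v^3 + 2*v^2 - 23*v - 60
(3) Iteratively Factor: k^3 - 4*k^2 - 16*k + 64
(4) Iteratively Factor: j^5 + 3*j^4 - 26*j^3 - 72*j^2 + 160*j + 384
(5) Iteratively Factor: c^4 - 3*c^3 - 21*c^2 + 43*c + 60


(1) = (r - 5)*(r^2 - 7*r + 10) = (r - 5)*(r - 2)*(r - 5)
(2) = (v + 3)*(v^2 - v - 20) = (v + 3)*(v + 4)*(v - 5)
(3) = (k - 4)*(k^2 - 16) = (k - 4)^2*(k + 4)
(4) = (j - 3)*(j^4 + 6*j^3 - 8*j^2 - 96*j - 128) = (j - 4)*(j - 3)*(j^3 + 10*j^2 + 32*j + 32) = (j - 4)*(j - 3)*(j + 4)*(j^2 + 6*j + 8) = (j - 4)*(j - 3)*(j + 2)*(j + 4)*(j + 4)
(5) = (c - 5)*(c^3 + 2*c^2 - 11*c - 12) = (c - 5)*(c + 1)*(c^2 + c - 12) = (c - 5)*(c - 3)*(c + 1)*(c + 4)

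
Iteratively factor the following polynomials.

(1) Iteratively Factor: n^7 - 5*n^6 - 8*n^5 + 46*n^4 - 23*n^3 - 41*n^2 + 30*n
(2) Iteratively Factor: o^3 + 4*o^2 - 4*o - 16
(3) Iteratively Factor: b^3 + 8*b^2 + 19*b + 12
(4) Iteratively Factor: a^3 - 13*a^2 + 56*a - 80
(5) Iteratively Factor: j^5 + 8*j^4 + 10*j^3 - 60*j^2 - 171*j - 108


(1) = (n - 1)*(n^6 - 4*n^5 - 12*n^4 + 34*n^3 + 11*n^2 - 30*n) = (n - 1)*(n + 1)*(n^5 - 5*n^4 - 7*n^3 + 41*n^2 - 30*n) = (n - 1)*(n + 1)*(n + 3)*(n^4 - 8*n^3 + 17*n^2 - 10*n) = n*(n - 1)*(n + 1)*(n + 3)*(n^3 - 8*n^2 + 17*n - 10) = n*(n - 5)*(n - 1)*(n + 1)*(n + 3)*(n^2 - 3*n + 2) = n*(n - 5)*(n - 2)*(n - 1)*(n + 1)*(n + 3)*(n - 1)
(2) = (o + 2)*(o^2 + 2*o - 8) = (o + 2)*(o + 4)*(o - 2)
(3) = (b + 3)*(b^2 + 5*b + 4) = (b + 3)*(b + 4)*(b + 1)
(4) = (a - 4)*(a^2 - 9*a + 20) = (a - 5)*(a - 4)*(a - 4)
(5) = (j + 3)*(j^4 + 5*j^3 - 5*j^2 - 45*j - 36) = (j + 3)*(j + 4)*(j^3 + j^2 - 9*j - 9) = (j + 3)^2*(j + 4)*(j^2 - 2*j - 3) = (j - 3)*(j + 3)^2*(j + 4)*(j + 1)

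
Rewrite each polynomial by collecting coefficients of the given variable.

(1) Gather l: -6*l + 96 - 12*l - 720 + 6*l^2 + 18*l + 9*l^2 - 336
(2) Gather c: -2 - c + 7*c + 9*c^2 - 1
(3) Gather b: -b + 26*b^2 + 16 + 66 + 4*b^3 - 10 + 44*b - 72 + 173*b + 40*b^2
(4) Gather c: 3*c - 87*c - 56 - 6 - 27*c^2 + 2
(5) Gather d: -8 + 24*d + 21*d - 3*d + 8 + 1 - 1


(1) = 15*l^2 - 960
(2) = 9*c^2 + 6*c - 3
(3) = 4*b^3 + 66*b^2 + 216*b
(4) = -27*c^2 - 84*c - 60
(5) = 42*d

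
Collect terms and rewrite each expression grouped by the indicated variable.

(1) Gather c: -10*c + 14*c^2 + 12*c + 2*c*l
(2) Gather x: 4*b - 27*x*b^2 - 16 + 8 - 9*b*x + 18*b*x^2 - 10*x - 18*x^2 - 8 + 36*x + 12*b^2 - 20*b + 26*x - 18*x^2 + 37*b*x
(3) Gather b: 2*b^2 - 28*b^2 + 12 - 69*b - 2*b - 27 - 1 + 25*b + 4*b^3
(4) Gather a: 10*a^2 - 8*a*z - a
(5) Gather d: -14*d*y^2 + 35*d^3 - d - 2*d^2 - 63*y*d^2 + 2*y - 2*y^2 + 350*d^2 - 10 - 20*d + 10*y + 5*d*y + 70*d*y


(1) = 14*c^2 + c*(2*l + 2)
(2) = 12*b^2 - 16*b + x^2*(18*b - 36) + x*(-27*b^2 + 28*b + 52) - 16
(3) = 4*b^3 - 26*b^2 - 46*b - 16
(4) = 10*a^2 + a*(-8*z - 1)
(5) = 35*d^3 + d^2*(348 - 63*y) + d*(-14*y^2 + 75*y - 21) - 2*y^2 + 12*y - 10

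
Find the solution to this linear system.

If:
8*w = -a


Then:
a = -8*w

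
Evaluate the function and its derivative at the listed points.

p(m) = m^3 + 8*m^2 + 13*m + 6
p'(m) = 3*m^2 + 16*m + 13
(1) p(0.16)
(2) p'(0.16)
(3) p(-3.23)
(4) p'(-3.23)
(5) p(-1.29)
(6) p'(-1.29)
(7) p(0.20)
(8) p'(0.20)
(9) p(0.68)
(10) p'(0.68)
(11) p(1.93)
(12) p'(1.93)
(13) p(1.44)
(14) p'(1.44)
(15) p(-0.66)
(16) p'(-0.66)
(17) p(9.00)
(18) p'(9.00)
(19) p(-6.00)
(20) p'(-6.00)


(1) = 8.29
(2) = 15.64
(3) = 13.77
(4) = -7.38
(5) = 0.40
(6) = -2.65
(7) = 8.93
(8) = 16.32
(9) = 18.85
(10) = 25.27
(11) = 68.08
(12) = 55.05
(13) = 44.29
(14) = 42.26
(15) = 0.62
(16) = 3.75
(17) = 1500.00
(18) = 400.00
(19) = 0.00
(20) = 25.00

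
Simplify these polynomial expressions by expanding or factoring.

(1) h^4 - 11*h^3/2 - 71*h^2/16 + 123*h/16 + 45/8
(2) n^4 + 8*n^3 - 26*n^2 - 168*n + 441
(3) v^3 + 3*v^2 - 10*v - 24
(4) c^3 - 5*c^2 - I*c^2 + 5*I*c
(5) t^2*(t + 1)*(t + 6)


(1) = (h - 6)*(h - 5/4)*(h + 3/4)*(h + 1)
(2) = (n - 3)^2*(n + 7)^2
(3) = (v - 3)*(v + 2)*(v + 4)
(4) = c*(c - 5)*(c - I)
(5) = t^4 + 7*t^3 + 6*t^2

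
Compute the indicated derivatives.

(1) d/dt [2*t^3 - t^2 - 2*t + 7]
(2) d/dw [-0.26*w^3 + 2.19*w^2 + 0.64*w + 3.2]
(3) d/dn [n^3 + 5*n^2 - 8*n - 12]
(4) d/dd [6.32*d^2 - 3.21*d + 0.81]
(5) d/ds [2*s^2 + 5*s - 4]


(1) = 6*t^2 - 2*t - 2
(2) = -0.78*w^2 + 4.38*w + 0.64
(3) = 3*n^2 + 10*n - 8
(4) = 12.64*d - 3.21
(5) = 4*s + 5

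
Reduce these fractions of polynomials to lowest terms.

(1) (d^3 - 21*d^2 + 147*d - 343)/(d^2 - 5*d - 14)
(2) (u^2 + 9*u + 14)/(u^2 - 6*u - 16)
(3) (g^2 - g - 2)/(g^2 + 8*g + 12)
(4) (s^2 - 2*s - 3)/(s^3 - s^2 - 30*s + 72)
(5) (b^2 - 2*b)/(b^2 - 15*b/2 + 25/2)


(1) = (d^2 - 14*d + 49)/(d + 2)
(2) = (u + 7)/(u - 8)
(3) = (g^2 - g - 2)/(g^2 + 8*g + 12)
(4) = (s + 1)/(s^2 + 2*s - 24)
(5) = (2*b^2 - 4*b)/(2*b^2 - 15*b + 25)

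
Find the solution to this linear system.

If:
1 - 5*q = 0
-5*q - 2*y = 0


Then:
q = 1/5
y = -1/2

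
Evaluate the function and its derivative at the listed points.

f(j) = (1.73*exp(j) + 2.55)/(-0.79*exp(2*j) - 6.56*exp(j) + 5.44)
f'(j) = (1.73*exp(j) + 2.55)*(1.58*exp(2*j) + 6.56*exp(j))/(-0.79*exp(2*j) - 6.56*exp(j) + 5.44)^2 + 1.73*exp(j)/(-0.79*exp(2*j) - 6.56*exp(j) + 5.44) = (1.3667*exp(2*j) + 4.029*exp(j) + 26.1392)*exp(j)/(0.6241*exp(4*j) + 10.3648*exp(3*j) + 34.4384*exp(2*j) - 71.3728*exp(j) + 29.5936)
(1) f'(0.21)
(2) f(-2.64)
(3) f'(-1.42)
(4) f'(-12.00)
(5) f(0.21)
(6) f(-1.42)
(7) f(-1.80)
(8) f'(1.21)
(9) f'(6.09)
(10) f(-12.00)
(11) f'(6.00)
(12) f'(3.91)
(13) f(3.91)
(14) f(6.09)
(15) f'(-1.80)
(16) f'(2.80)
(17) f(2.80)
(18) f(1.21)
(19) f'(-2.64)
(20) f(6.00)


(1) = 2.75
(2) = 0.54
(3) = 0.45
(4) = 0.00
(5) = -1.22
(6) = 0.78
(7) = 0.65
(8) = 0.29
(9) = 0.00
(10) = 0.47
(11) = 0.01
(12) = 0.03
(13) = -0.04
(14) = -0.00
(15) = 0.24
(16) = 0.08
(17) = -0.10
(18) = -0.33
(19) = 0.08
(20) = -0.01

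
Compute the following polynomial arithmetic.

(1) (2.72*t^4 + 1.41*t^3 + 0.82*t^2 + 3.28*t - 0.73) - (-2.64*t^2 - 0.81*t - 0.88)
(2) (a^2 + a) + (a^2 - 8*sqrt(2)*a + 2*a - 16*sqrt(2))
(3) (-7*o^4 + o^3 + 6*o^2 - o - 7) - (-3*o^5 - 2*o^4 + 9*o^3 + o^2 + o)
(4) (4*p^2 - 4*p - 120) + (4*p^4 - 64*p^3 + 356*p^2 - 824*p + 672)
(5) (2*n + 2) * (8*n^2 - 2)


(1) = 2.72*t^4 + 1.41*t^3 + 3.46*t^2 + 4.09*t + 0.15
(2) = 2*a^2 - 8*sqrt(2)*a + 3*a - 16*sqrt(2)
(3) = 3*o^5 - 5*o^4 - 8*o^3 + 5*o^2 - 2*o - 7
(4) = 4*p^4 - 64*p^3 + 360*p^2 - 828*p + 552
(5) = 16*n^3 + 16*n^2 - 4*n - 4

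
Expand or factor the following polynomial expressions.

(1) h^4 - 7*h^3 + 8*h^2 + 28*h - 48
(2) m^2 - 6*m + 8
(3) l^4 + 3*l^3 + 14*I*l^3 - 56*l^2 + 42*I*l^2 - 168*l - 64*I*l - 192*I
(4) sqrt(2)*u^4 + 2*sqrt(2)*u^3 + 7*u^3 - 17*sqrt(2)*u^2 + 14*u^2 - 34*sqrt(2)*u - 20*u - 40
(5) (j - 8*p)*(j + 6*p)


(1) = (h - 4)*(h - 3)*(h - 2)*(h + 2)
(2) = (m - 4)*(m - 2)
(3) = (l + 3)*(l + 2*I)*(l + 4*I)*(l + 8*I)
(4) = (u + 2)*(u - 2*sqrt(2))*(u + 5*sqrt(2))*(sqrt(2)*u + 1)
(5) = j^2 - 2*j*p - 48*p^2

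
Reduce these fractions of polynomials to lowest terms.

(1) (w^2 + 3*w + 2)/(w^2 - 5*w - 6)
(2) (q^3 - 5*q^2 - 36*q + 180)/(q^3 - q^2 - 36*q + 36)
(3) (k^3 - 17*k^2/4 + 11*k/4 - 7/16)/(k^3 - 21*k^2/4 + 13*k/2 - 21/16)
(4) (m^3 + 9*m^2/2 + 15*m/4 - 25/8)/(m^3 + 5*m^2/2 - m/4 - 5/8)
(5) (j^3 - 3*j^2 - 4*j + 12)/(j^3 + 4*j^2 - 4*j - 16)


(1) = (w + 2)/(w - 6)
(2) = (q - 5)/(q - 1)
(3) = (2*k - 1)/(2*k - 3)
(4) = (2*m + 5)/(2*m + 1)
(5) = (j - 3)/(j + 4)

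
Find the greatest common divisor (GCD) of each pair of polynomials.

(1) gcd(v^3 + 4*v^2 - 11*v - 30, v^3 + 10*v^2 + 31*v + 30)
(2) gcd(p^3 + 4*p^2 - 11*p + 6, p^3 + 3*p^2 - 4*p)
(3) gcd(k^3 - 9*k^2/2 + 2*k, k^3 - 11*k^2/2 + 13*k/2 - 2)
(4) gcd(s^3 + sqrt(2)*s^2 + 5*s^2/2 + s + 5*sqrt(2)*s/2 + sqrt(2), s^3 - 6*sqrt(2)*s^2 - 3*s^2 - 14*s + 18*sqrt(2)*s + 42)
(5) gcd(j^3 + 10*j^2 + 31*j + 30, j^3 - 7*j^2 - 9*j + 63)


(1) = gcd((v - 3)*(v + 2)*(v + 5), (v + 2)*(v + 3)*(v + 5)) = v^2 + 7*v + 10
(2) = p - 1
(3) = gcd(k*(k - 4)*(k - 1/2), (k - 4)*(k - 1)*(k - 1/2)) = k^2 - 9*k/2 + 2
(4) = s + sqrt(2)
(5) = gcd((j + 2)*(j + 3)*(j + 5), (j - 7)*(j - 3)*(j + 3)) = j + 3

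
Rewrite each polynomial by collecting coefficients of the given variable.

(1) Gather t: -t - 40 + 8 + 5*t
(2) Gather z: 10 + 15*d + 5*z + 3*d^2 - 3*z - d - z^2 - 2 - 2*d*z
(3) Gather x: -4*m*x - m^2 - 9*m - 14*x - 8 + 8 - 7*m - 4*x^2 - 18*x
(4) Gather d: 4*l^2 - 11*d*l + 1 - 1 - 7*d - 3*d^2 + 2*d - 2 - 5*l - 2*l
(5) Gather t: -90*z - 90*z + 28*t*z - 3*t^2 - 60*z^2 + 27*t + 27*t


(1) = 4*t - 32
(2) = 3*d^2 + 14*d - z^2 + z*(2 - 2*d) + 8
(3) = -m^2 - 16*m - 4*x^2 + x*(-4*m - 32)
(4) = -3*d^2 + d*(-11*l - 5) + 4*l^2 - 7*l - 2
(5) = -3*t^2 + t*(28*z + 54) - 60*z^2 - 180*z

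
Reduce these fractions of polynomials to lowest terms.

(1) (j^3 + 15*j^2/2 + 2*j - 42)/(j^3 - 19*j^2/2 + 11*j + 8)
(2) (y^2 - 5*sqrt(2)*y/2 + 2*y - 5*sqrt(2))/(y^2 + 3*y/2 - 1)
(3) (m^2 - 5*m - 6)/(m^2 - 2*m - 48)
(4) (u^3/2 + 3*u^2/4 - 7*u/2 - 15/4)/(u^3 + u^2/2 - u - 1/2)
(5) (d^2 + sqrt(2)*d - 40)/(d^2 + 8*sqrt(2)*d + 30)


(1) = (2*j^2 + 19*j + 42)/(2*j^2 - 15*j - 8)
(2) = (4*y - 10*sqrt(2))/(4*y - 2)
(3) = (m^2 - 5*m - 6)/(m^2 - 2*m - 48)
(4) = (2*u^2 + u - 15)/(4*u^2 - 2*u - 2)
(5) = (d - 4*sqrt(2))/(d + 3*sqrt(2))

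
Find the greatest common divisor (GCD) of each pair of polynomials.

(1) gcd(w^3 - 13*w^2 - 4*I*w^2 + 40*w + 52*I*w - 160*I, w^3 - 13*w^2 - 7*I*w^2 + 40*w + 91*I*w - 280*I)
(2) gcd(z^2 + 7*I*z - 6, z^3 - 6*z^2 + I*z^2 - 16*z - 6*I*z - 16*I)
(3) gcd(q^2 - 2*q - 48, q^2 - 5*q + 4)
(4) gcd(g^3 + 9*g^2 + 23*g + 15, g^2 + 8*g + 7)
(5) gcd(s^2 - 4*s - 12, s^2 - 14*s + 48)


(1) = w^2 - 13*w + 40
(2) = gcd((z + I)*(z + 6*I), (z - 8)*(z + 2)*(z + I)) = z + I
(3) = 1
(4) = gcd((g + 1)*(g + 3)*(g + 5), (g + 1)*(g + 7)) = g + 1
(5) = gcd((s - 6)*(s + 2), (s - 8)*(s - 6)) = s - 6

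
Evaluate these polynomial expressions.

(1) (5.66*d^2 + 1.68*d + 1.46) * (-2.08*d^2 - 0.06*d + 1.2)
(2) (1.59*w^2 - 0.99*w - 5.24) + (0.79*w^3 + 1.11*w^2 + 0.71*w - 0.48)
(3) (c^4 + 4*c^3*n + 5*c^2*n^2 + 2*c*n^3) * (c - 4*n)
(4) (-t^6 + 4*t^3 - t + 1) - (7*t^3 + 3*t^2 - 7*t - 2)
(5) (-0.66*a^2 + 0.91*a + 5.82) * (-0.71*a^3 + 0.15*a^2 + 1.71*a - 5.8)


(1) = -11.7728*d^4 - 3.834*d^3 + 3.6544*d^2 + 1.9284*d + 1.752
(2) = 0.79*w^3 + 2.7*w^2 - 0.28*w - 5.72
(3) = c^5 - 11*c^3*n^2 - 18*c^2*n^3 - 8*c*n^4
(4) = -t^6 - 3*t^3 - 3*t^2 + 6*t + 3
(5) = 0.4686*a^5 - 0.7451*a^4 - 5.1243*a^3 + 6.2571*a^2 + 4.6742*a - 33.756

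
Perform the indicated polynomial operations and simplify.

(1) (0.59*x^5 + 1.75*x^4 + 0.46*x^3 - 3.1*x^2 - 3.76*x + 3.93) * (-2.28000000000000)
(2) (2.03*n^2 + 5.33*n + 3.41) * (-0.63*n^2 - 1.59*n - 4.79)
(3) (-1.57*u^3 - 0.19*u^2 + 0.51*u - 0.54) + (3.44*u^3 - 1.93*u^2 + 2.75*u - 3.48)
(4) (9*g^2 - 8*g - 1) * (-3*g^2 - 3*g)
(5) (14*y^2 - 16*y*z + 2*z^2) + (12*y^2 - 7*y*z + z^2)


(1) = -1.3452*x^5 - 3.99*x^4 - 1.0488*x^3 + 7.068*x^2 + 8.5728*x - 8.9604
(2) = -1.2789*n^4 - 6.5856*n^3 - 20.3467*n^2 - 30.9526*n - 16.3339
(3) = 1.87*u^3 - 2.12*u^2 + 3.26*u - 4.02
(4) = -27*g^4 - 3*g^3 + 27*g^2 + 3*g
(5) = 26*y^2 - 23*y*z + 3*z^2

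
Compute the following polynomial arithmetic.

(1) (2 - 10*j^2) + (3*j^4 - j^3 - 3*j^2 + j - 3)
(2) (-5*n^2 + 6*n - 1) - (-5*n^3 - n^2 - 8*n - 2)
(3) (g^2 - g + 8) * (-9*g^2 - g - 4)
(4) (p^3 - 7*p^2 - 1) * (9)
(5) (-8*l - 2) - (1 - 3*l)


(1) = 3*j^4 - j^3 - 13*j^2 + j - 1
(2) = 5*n^3 - 4*n^2 + 14*n + 1
(3) = -9*g^4 + 8*g^3 - 75*g^2 - 4*g - 32
(4) = 9*p^3 - 63*p^2 - 9
(5) = -5*l - 3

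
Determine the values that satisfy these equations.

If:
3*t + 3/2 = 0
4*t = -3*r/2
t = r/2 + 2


Then:
No Solution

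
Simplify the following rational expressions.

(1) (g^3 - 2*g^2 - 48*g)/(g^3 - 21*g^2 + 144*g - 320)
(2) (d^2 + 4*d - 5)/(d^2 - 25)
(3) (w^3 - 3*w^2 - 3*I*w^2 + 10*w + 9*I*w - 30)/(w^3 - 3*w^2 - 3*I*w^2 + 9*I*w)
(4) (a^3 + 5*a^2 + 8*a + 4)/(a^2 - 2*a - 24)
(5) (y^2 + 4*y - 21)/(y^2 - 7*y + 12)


(1) = (g^2 + 6*g)/(g^2 - 13*g + 40)
(2) = (d - 1)/(d - 5)
(3) = (w^2 - 3*I*w + 10)/(w^2 - 3*I*w)
(4) = (a^3 + 5*a^2 + 8*a + 4)/(a^2 - 2*a - 24)
(5) = (y + 7)/(y - 4)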